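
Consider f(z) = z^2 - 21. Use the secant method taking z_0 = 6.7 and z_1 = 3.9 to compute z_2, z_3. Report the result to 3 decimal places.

f(6.7) = 23.89000, f(3.9) = -5.79000
z_2 = 3.90000 − (-5.79000)·(3.90000 − 6.70000) / (-5.79000 − 23.89000) = 3.90000 − (16.21200)/(-29.68000) = 4.44623
f(4.44623) = -1.23107
z_3 = 4.44623 − (-1.23107)·(4.44623 − 3.90000) / (-1.23107 − (-5.79000)) = 4.44623 − (-0.67244)/(4.55893) = 4.59373

4.446, 4.594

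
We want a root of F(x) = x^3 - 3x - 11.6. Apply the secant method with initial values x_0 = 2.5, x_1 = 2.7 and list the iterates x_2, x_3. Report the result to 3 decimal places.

F(2.5) = -3.47500, F(2.7) = -0.01700
x_2 = 2.70000 − (-0.01700)·(2.70000 − 2.50000) / (-0.01700 − (-3.47500)) = 2.70000 − (-0.00340)/(3.45800) = 2.70098
F(2.70098) = 0.00156
x_3 = 2.70098 − 0.00156·(2.70098 − 2.70000) / (0.00156 − (-0.01700)) = 2.70098 − (0.00000)/(0.01856) = 2.70090

2.701, 2.701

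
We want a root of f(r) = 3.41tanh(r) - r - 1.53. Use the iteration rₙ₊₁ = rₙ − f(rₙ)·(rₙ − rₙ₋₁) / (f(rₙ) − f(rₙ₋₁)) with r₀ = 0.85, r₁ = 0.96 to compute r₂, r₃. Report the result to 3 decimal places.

0.886, 0.881

f(0.85) = -0.02345, f(0.96) = 0.04798
r₂ = 0.96000 − 0.04798·(0.96000 − 0.85000) / (0.04798 − (-0.02345)) = 0.96000 − (0.00528)/(0.07144) = 0.88611
f(0.88611) = 0.00318
r₃ = 0.88611 − 0.00318·(0.88611 − 0.96000) / (0.00318 − 0.04798) = 0.88611 − (-0.00023)/(-0.04481) = 0.88088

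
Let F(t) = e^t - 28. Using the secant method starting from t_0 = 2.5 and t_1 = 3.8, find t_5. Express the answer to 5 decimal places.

F(2.5) = -15.8175060, F(3.8) = 16.7011845
t_2 = 3.8000000 − 16.7011845·(3.8000000 − 2.5000000) / (16.7011845 − (-15.8175060)) = 3.8000000 − (21.7115398)/(32.5186905) = 3.1323366
F(3.1323366) = -5.0725109
t_3 = 3.1323366 − (-5.0725109)·(3.1323366 − 3.8000000) / (-5.0725109 − 16.7011845) = 3.1323366 − (3.3867299)/(-21.7736954) = 3.2878789
F(3.2878789) = -1.2140136
t_4 = 3.2878789 − (-1.2140136)·(3.2878789 − 3.1323366) / (-1.2140136 − (-5.0725109)) = 3.2878789 − (-0.1888304)/(3.8584973) = 3.3368177
F(3.3368177) = 0.1294679
t_5 = 3.3368177 − 0.1294679·(3.3368177 − 3.2878789) / (0.1294679 − (-1.2140136)) = 3.3368177 − (0.0063360)/(1.3434815) = 3.3321016

3.33210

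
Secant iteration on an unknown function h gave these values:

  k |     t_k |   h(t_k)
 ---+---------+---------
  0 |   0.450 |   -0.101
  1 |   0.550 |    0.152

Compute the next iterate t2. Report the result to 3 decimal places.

0.490

t2 = 0.550 − 0.152·(0.550 − 0.450) / (0.152 − (-0.101))
   = 0.550 − (0.01520)/(0.25300) = 0.48992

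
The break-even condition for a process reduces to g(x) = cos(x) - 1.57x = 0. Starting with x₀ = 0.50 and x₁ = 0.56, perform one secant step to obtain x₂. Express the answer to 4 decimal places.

0.5446

g(0.50) = 0.092583, g(0.56) = -0.031945
x₂ = 0.560000 − (-0.031945)·(0.560000 − 0.500000) / (-0.031945 − 0.092583) = 0.560000 − (-0.001917)/(-0.124527) = 0.544608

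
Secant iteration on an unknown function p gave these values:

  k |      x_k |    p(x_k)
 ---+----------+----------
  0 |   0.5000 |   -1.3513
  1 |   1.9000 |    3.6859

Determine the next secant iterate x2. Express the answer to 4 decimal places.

x2 = 1.9000 − 3.6859·(1.9000 − 0.5000) / (3.6859 − (-1.3513))
   = 1.9000 − (5.160260)/(5.037200) = 0.875570

0.8756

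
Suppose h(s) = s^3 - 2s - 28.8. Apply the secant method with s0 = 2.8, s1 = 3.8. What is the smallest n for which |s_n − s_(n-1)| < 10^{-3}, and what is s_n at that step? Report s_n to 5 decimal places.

h(2.8) = -12.4480000, h(3.8) = 18.4720000
s2 = 3.8000000 − 18.4720000·(1.0000000)/(30.9200000) = 3.2025873;  |Δ| = 0.5974127
h(3.2025873) = -2.3576278
s3 = 3.2025873 − (-2.3576278)·(-0.5974127)/(-20.8296278) = 3.2702062;  |Δ| = 0.0676189
h(3.2702062) = -0.3680134
s4 = 3.2702062 − (-0.3680134)·(0.0676189)/(1.9896145) = 3.2827135;  |Δ| = 0.0125073
h(3.2827135) = 0.0097766
s5 = 3.2827135 − 0.0097766·(0.0125073)/(0.3777899) = 3.2823898;  |Δ| = 0.0003237
|s5 − s4| = 0.0003237 < 10^{-3}

n = 5, s_n = 3.28239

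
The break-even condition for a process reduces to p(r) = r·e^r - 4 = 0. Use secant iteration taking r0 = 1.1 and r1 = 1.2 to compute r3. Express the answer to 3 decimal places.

1.202

p(1.1) = -0.69542, p(1.2) = -0.01586
r2 = 1.20000 − (-0.01586)·(1.20000 − 1.10000) / (-0.01586 − (-0.69542)) = 1.20000 − (-0.00159)/(0.67956) = 1.20233
p(1.20233) = 0.00122
r3 = 1.20233 − 0.00122·(1.20233 − 1.20000) / (0.00122 − (-0.01586)) = 1.20233 − (0.00000)/(0.01708) = 1.20217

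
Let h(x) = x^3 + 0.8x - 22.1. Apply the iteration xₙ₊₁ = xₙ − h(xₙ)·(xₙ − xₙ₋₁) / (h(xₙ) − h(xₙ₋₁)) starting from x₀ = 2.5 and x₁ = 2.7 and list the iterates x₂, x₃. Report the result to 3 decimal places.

2.712, 2.711

h(2.5) = -4.47500, h(2.7) = -0.25700
x₂ = 2.70000 − (-0.25700)·(2.70000 − 2.50000) / (-0.25700 − (-4.47500)) = 2.70000 − (-0.05140)/(4.21800) = 2.71219
h(2.71219) = 0.02046
x₃ = 2.71219 − 0.02046·(2.71219 − 2.70000) / (0.02046 − (-0.25700)) = 2.71219 − (0.00025)/(0.27746) = 2.71129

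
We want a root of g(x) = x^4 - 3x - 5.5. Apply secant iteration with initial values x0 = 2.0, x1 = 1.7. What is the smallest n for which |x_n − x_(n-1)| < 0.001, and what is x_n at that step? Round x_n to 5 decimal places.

n = 5, x_n = 1.81943

g(2.0) = 4.5000000, g(1.7) = -2.2479000
x2 = 1.7000000 − (-2.2479000)·(-0.3000000)/(-6.7479000) = 1.7999378;  |Δ| = 0.0999378
g(1.7999378) = -0.4036652
x3 = 1.7999378 − (-0.4036652)·(0.0999378)/(1.8442348) = 1.8218121;  |Δ| = 0.0218743
g(1.8218121) = 0.0503199
x4 = 1.8218121 − 0.0503199·(0.0218743)/(0.4539851) = 1.8193875;  |Δ| = 0.0024246
g(1.8193875) = -0.0009308
x5 = 1.8193875 − (-0.0009308)·(-0.0024246)/(-0.0512507) = 1.8194316;  |Δ| = 0.0000440
|x5 − x4| = 0.0000440 < 0.001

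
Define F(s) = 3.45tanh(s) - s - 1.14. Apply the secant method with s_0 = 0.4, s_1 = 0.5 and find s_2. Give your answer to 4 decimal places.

F(0.4) = -0.229176, F(0.5) = -0.045696
s_2 = 0.500000 − (-0.045696)·(0.500000 − 0.400000) / (-0.045696 − (-0.229176)) = 0.500000 − (-0.004570)/(0.183480) = 0.524905

0.5249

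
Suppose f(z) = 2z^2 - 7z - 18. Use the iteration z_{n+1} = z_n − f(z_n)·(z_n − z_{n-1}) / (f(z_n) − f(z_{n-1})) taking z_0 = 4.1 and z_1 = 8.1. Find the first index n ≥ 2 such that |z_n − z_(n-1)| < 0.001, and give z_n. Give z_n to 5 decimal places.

f(4.1) = -13.0800000, f(8.1) = 56.5200000
z_2 = 8.1000000 − 56.5200000·(4.0000000)/(69.6000000) = 4.8517241;  |Δ| = 3.2482759
f(4.8517241) = -4.8836147
z_3 = 4.8517241 − (-4.8836147)·(-3.2482759)/(-61.4036147) = 5.1100693;  |Δ| = 0.2583452
f(5.1100693) = -1.5448684
z_4 = 5.1100693 − (-1.5448684)·(0.2583452)/(3.3387464) = 5.2296080;  |Δ| = 0.1195387
f(5.2296080) = 0.0903435
z_5 = 5.2296080 − 0.0903435·(0.1195387)/(1.6352118) = 5.2230036;  |Δ| = 0.0066044
f(5.2230036) = -0.0014917
z_6 = 5.2230036 − (-0.0014917)·(-0.0066044)/(-0.0918352) = 5.2231109;  |Δ| = 0.0001073
|z_6 − z_5| = 0.0001073 < 0.001

n = 6, z_n = 5.22311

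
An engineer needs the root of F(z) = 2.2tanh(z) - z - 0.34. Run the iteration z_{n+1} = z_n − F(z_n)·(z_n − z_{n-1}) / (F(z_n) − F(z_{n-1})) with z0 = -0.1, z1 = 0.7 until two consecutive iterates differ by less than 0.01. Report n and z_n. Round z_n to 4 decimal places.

n = 5, z_n = 0.2992

F(-0.1) = -0.459270, F(0.7) = 0.289609
z2 = 0.700000 − 0.289609·(0.800000)/(0.748879) = 0.390621;  |Δ| = 0.309379
F(0.390621) = 0.087549
z3 = 0.390621 − 0.087549·(-0.309379)/(-0.202060) = 0.256573;  |Δ| = 0.134048
F(0.256573) = -0.044181
z4 = 0.256573 − (-0.044181)·(-0.134048)/(-0.131730) = 0.301531;  |Δ| = 0.044959
F(0.301531) = 0.002438
z5 = 0.301531 − 0.002438·(0.044959)/(0.046619) = 0.299180;  |Δ| = 0.002351
|z5 − z4| = 0.002351 < 0.01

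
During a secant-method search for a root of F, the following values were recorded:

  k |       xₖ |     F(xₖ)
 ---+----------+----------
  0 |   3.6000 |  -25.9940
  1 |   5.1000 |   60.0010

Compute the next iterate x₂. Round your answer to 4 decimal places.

x₂ = 5.1000 − 60.0010·(5.1000 − 3.6000) / (60.0010 − (-25.9940))
   = 5.1000 − (90.001500)/(85.995000) = 4.053410

4.0534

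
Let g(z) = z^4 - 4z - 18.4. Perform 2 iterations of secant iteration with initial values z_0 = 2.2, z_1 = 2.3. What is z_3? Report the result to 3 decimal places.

g(2.2) = -3.77440, g(2.3) = 0.38410
z_2 = 2.30000 − 0.38410·(2.30000 − 2.20000) / (0.38410 − (-3.77440)) = 2.30000 − (0.03841)/(4.15850) = 2.29076
g(2.29076) = -0.02578
z_3 = 2.29076 − (-0.02578)·(2.29076 − 2.30000) / (-0.02578 − 0.38410) = 2.29076 − (0.00024)/(-0.40988) = 2.29134

2.291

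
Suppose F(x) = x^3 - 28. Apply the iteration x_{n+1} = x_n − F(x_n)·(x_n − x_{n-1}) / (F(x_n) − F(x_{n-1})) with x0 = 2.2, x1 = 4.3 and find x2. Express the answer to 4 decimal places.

2.7292

F(2.2) = -17.352000, F(4.3) = 51.507000
x2 = 4.300000 − 51.507000·(4.300000 − 2.200000) / (51.507000 − (-17.352000)) = 4.300000 − (108.164700)/(68.859000) = 2.729186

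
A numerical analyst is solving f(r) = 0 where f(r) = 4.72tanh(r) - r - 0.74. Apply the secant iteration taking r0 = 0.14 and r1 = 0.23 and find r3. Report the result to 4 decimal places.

f(0.14) = -0.223484, f(0.23) = 0.096854
r2 = 0.230000 − 0.096854·(0.230000 − 0.140000) / (0.096854 − (-0.223484)) = 0.230000 − (0.008717)/(0.320337) = 0.202789
f(0.202789) = 0.001465
r3 = 0.202789 − 0.001465·(0.202789 − 0.230000) / (0.001465 − 0.096854) = 0.202789 − (-0.000040)/(-0.095389) = 0.202371

0.2024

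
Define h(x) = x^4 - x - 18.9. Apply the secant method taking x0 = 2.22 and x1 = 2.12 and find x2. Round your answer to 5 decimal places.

h(2.22) = 3.1691266, h(2.12) = -0.8203686
x2 = 2.1200000 − (-0.8203686)·(2.1200000 − 2.2200000) / (-0.8203686 − 3.1691266) = 2.1200000 − (0.0820369)/(-3.9894952) = 2.1405632

2.14056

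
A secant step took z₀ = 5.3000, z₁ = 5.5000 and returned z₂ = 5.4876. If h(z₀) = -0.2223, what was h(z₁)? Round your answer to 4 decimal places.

0.0147

The secant line through (5.3000, -0.2223) and (5.5000, h(z₁)) crosses zero at z₂ = 5.4876.
So (5.3000, -0.2223), (5.5000, h(z₁)), (5.4876, 0) are collinear:
h(z₁) = -0.2223 · (5.5000 − 5.4876) / (5.3000 − 5.4876) = -0.2223 · (0.012400)/(-0.187600) = 0.014694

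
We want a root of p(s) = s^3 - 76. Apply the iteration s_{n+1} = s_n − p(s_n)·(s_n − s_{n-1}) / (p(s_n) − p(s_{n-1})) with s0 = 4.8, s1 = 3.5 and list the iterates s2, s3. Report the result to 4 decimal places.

4.1359, 4.2557

p(4.8) = 34.592000, p(3.5) = -33.125000
s2 = 3.500000 − (-33.125000)·(3.500000 − 4.800000) / (-33.125000 − 34.592000) = 3.500000 − (43.062500)/(-67.717000) = 4.135919
p(4.135919) = -5.251710
s3 = 4.135919 − (-5.251710)·(4.135919 − 3.500000) / (-5.251710 − (-33.125000)) = 4.135919 − (-3.339660)/(27.873290) = 4.255734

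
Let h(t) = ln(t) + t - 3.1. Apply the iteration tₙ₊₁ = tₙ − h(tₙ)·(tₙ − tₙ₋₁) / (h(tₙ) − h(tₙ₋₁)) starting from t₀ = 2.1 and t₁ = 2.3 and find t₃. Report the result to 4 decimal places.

h(2.1) = -0.258063, h(2.3) = 0.032909
t₂ = 2.300000 − 0.032909·(2.300000 − 2.100000) / (0.032909 − (-0.258063)) = 2.300000 − (0.006582)/(0.290972) = 2.277380
h(2.277380) = 0.000405
t₃ = 2.277380 − 0.000405·(2.277380 − 2.300000) / (0.000405 − 0.032909) = 2.277380 − (-0.000009)/(-0.032504) = 2.277098

2.2771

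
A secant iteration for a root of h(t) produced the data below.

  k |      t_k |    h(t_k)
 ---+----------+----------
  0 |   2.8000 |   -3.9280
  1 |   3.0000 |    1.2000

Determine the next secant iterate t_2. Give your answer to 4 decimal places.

2.9532

t_2 = 3.0000 − 1.2000·(3.0000 − 2.8000) / (1.2000 − (-3.9280))
   = 3.0000 − (0.240000)/(5.128000) = 2.953198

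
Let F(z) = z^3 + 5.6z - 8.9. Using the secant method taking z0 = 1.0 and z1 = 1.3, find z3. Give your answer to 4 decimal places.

1.2447

F(1.0) = -2.300000, F(1.3) = 0.577000
z2 = 1.300000 − 0.577000·(1.300000 − 1.000000) / (0.577000 − (-2.300000)) = 1.300000 − (0.173100)/(2.877000) = 1.239833
F(1.239833) = -0.051080
z3 = 1.239833 − (-0.051080)·(1.239833 − 1.300000) / (-0.051080 − 0.577000) = 1.239833 − (0.003073)/(-0.628080) = 1.244726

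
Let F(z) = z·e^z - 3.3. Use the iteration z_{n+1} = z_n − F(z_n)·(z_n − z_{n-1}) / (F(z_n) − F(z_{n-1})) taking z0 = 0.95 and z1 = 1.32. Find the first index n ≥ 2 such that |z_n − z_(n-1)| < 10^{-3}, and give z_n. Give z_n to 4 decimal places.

n = 5, z_n = 1.0993

F(0.95) = -0.843576, F(1.32) = 1.641316
z2 = 1.320000 − 1.641316·(0.370000)/(2.484892) = 1.075608;  |Δ| = 0.244392
F(1.075608) = -0.146558
z3 = 1.075608 − (-0.146558)·(-0.244392)/(-1.787874) = 1.095642;  |Δ| = 0.020034
F(1.095642) = -0.022824
z4 = 1.095642 − (-0.022824)·(0.020034)/(0.123734) = 1.099337;  |Δ| = 0.003695
F(1.099337) = 0.000403
z5 = 1.099337 − 0.000403·(0.003695)/(0.023227) = 1.099273;  |Δ| = 0.000064
|z5 − z4| = 0.000064 < 10^{-3}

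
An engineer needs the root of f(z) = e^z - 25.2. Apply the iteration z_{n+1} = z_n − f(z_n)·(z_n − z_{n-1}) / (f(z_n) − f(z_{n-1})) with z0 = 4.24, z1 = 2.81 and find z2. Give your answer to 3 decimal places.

f(4.24) = 44.20785, f(2.81) = -8.59008
z2 = 2.81000 − (-8.59008)·(2.81000 − 4.24000) / (-8.59008 − 44.20785) = 2.81000 − (12.28382)/(-52.79793) = 3.04266

3.043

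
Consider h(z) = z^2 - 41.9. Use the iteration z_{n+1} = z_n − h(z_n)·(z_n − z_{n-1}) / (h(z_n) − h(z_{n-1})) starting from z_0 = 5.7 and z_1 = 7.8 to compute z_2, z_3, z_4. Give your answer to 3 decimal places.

h(5.7) = -9.41000, h(7.8) = 18.94000
z_2 = 7.80000 − 18.94000·(7.80000 − 5.70000) / (18.94000 − (-9.41000)) = 7.80000 − (39.77400)/(28.35000) = 6.39704
h(6.39704) = -0.97792
z_3 = 6.39704 − (-0.97792)·(6.39704 − 7.80000) / (-0.97792 − 18.94000) = 6.39704 − (1.37198)/(-19.91792) = 6.46592
h(6.46592) = -0.09189
z_4 = 6.46592 − (-0.09189)·(6.46592 − 6.39704) / (-0.09189 − (-0.97792)) = 6.46592 − (-0.00633)/(0.88602) = 6.47306

6.397, 6.466, 6.473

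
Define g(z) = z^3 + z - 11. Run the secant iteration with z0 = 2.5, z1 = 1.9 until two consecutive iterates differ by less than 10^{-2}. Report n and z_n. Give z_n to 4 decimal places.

n = 4, z_n = 2.0743

g(2.5) = 7.125000, g(1.9) = -2.241000
z2 = 1.900000 − (-2.241000)·(-0.600000)/(-9.366000) = 2.043562;  |Δ| = 0.143562
g(2.043562) = -0.422228
z3 = 2.043562 − (-0.422228)·(0.143562)/(1.818772) = 2.076890;  |Δ| = 0.033328
g(2.076890) = 0.035493
z4 = 2.076890 − 0.035493·(0.033328)/(0.457721) = 2.074305;  |Δ| = 0.002584
|z4 − z3| = 0.002584 < 10^{-2}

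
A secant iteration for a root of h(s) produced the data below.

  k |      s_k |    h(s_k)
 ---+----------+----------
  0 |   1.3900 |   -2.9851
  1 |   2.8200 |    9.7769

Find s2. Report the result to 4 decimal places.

s2 = 2.8200 − 9.7769·(2.8200 − 1.3900) / (9.7769 − (-2.9851))
   = 2.8200 − (13.980967)/(12.762000) = 1.724485

1.7245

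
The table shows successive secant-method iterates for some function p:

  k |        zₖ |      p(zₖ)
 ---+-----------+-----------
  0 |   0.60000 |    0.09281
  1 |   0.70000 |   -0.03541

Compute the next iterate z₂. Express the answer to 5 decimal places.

0.67238

z₂ = 0.70000 − (-0.03541)·(0.70000 − 0.60000) / (-0.03541 − 0.09281)
   = 0.70000 − (-0.0035410)/(-0.1282200) = 0.6723834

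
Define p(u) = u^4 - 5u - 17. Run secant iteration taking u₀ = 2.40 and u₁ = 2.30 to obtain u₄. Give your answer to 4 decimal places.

2.3117

p(2.40) = 4.177600, p(2.30) = -0.515900
u₂ = 2.300000 − (-0.515900)·(2.300000 − 2.400000) / (-0.515900 − 4.177600) = 2.300000 − (0.051590)/(-4.693500) = 2.310992
p(2.310992) = -0.032063
u₃ = 2.310992 − (-0.032063)·(2.310992 − 2.300000) / (-0.032063 − (-0.515900)) = 2.310992 − (-0.000352)/(0.483837) = 2.311720
p(2.311720) = 0.000273
u₄ = 2.311720 − 0.000273·(2.311720 − 2.310992) / (0.000273 − (-0.032063)) = 2.311720 − (0.000000)/(0.032336) = 2.311714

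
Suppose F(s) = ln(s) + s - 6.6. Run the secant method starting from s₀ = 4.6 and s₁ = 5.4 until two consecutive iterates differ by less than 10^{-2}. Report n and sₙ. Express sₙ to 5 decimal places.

F(4.6) = -0.4739437, F(5.4) = 0.4863990
s₂ = 5.4000000 − 0.4863990·(0.8000000)/(0.9603427) = 4.9948122;  |Δ| = 0.4051878
F(4.9948122) = 0.0032120
s₃ = 4.9948122 − 0.0032120·(-0.4051878)/(-0.4831870) = 4.9921187;  |Δ| = 0.0026935
|s₃ − s₂| = 0.0026935 < 10^{-2}

n = 3, sₙ = 4.99212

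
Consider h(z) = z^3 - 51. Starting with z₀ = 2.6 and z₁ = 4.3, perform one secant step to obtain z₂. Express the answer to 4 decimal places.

3.5175

h(2.6) = -33.424000, h(4.3) = 28.507000
z₂ = 4.300000 − 28.507000·(4.300000 − 2.600000) / (28.507000 − (-33.424000)) = 4.300000 − (48.461900)/(61.931000) = 3.517486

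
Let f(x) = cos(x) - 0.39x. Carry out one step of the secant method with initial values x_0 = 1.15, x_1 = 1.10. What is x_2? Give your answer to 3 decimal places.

f(1.15) = -0.04001, f(1.10) = 0.02460
x_2 = 1.10000 − 0.02460·(1.10000 − 1.15000) / (0.02460 − (-0.04001)) = 1.10000 − (-0.00123)/(0.06461) = 1.11903

1.119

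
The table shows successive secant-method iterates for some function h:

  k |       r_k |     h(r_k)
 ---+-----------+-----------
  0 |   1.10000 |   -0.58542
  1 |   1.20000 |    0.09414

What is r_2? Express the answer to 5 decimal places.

r_2 = 1.20000 − 0.09414·(1.20000 − 1.10000) / (0.09414 − (-0.58542))
   = 1.20000 − (0.0094140)/(0.6795600) = 1.1861469

1.18615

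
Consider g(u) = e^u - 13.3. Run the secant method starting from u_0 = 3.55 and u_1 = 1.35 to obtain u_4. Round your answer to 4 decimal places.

g(3.55) = 21.513317, g(1.35) = -9.442574
u_2 = 1.350000 − (-9.442574)·(1.350000 − 3.550000) / (-9.442574 − 21.513317) = 1.350000 − (20.773664)/(-30.955892) = 2.021073
g(2.021073) = -5.753582
u_3 = 2.021073 − (-5.753582)·(2.021073 − 1.350000) / (-5.753582 − (-9.442574)) = 2.021073 − (-3.861074)/(3.688993) = 3.067720
g(3.067720) = 8.192847
u_4 = 3.067720 − 8.192847·(3.067720 − 2.021073) / (8.192847 − (-5.753582)) = 3.067720 − (8.575021)/(13.946429) = 2.452866

2.4529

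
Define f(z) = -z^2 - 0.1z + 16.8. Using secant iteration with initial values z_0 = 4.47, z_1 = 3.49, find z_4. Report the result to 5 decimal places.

f(4.47) = -3.6279000, f(3.49) = 4.2709000
z_2 = 3.4900000 − 4.2709000·(3.4900000 − 4.4700000) / (4.2709000 − (-3.6279000)) = 3.4900000 − (-4.1854820)/(7.8988000) = 4.0198883
f(4.0198883) = 0.2385089
z_3 = 4.0198883 − 0.2385089·(4.0198883 − 3.4900000) / (0.2385089 − 4.2709000) = 4.0198883 − (0.1263831)/(-4.0323911) = 4.0512303
f(4.0512303) = -0.0175901
z_4 = 4.0512303 − (-0.0175901)·(4.0512303 − 4.0198883) / (-0.0175901 − 0.2385089) = 4.0512303 − (-0.0005513)/(-0.2560990) = 4.0490776

4.04908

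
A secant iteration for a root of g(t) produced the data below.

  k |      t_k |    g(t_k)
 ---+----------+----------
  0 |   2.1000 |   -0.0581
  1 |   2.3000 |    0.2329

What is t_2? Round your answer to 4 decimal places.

t_2 = 2.3000 − 0.2329·(2.3000 − 2.1000) / (0.2329 − (-0.0581))
   = 2.3000 − (0.046580)/(0.291000) = 2.139931

2.1399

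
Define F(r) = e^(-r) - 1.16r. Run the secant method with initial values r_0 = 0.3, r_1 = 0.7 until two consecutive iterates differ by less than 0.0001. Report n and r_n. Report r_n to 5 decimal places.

n = 5, r_n = 0.51506

F(0.3) = 0.3928182, F(0.7) = -0.3154147
r_2 = 0.7000000 − (-0.3154147)·(0.4000000)/(-0.7082329) = 0.5218582;  |Δ| = 0.1781418
F(0.5218582) = -0.0119387
r_3 = 0.5218582 − (-0.0119387)·(-0.1781418)/(0.3034760) = 0.5148501;  |Δ| = 0.0070081
F(0.5148501) = 0.0003640
r_4 = 0.5148501 − 0.0003640·(-0.0070081)/(0.0123027) = 0.5150575;  |Δ| = 0.0002073
F(0.5150575) = -0.0000004
r_5 = 0.5150575 − (-0.0000004)·(0.0002073)/(-0.0003644) = 0.5150572;  |Δ| = 0.0000002
|r_5 − r_4| = 0.0000002 < 0.0001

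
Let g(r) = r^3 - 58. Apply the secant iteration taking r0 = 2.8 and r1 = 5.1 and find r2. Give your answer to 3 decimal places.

3.549

g(2.8) = -36.04800, g(5.1) = 74.65100
r2 = 5.10000 − 74.65100·(5.10000 − 2.80000) / (74.65100 − (-36.04800)) = 5.10000 − (171.69730)/(110.69900) = 3.54897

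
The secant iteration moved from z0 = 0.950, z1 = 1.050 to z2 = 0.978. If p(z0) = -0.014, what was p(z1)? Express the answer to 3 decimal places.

The secant line through (0.950, -0.014) and (1.050, p(z1)) crosses zero at z2 = 0.978.
So (0.950, -0.014), (1.050, p(z1)), (0.978, 0) are collinear:
p(z1) = -0.014 · (1.050 − 0.978) / (0.950 − 0.978) = -0.014 · (0.07200)/(-0.02800) = 0.03600

0.036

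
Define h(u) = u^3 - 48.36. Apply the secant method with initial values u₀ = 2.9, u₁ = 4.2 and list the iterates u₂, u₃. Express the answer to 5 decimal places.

h(2.9) = -23.9710000, h(4.2) = 25.7280000
u₂ = 4.2000000 − 25.7280000·(4.2000000 − 2.9000000) / (25.7280000 − (-23.9710000)) = 4.2000000 − (33.4464000)/(49.6990000) = 3.5270207
h(3.5270207) = -4.4843046
u₃ = 3.5270207 − (-4.4843046)·(3.5270207 − 4.2000000) / (-4.4843046 − 25.7280000) = 3.5270207 − (3.0178444)/(-30.2123046) = 3.6269086

3.52702, 3.62691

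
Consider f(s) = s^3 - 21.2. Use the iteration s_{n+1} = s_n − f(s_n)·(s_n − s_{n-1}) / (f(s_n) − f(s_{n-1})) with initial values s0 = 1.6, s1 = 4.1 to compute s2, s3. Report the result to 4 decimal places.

f(1.6) = -17.104000, f(4.1) = 47.721000
s2 = 4.100000 − 47.721000·(4.100000 − 1.600000) / (47.721000 − (-17.104000)) = 4.100000 − (119.302500)/(64.825000) = 2.259622
f(2.259622) = -9.662614
s3 = 2.259622 − (-9.662614)·(2.259622 − 4.100000) / (-9.662614 − 47.721000) = 2.259622 − (17.782862)/(-57.383614) = 2.569516

2.2596, 2.5695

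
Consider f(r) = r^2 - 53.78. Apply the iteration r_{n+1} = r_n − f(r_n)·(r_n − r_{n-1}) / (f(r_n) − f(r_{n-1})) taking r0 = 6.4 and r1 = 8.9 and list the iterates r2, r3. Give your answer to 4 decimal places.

7.2379, 7.3242

f(6.4) = -12.820000, f(8.9) = 25.430000
r2 = 8.900000 − 25.430000·(8.900000 − 6.400000) / (25.430000 − (-12.820000)) = 8.900000 − (63.575000)/(38.250000) = 7.237908
f(7.237908) = -1.392681
r3 = 7.237908 − (-1.392681)·(7.237908 − 8.900000) / (-1.392681 − 25.430000) = 7.237908 − (2.314763)/(-26.822681) = 7.324207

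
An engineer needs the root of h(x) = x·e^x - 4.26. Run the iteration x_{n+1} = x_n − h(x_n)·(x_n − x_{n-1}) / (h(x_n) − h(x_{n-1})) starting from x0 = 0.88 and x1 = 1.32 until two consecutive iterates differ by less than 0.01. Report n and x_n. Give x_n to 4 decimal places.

n = 4, x_n = 1.2368

h(0.88) = -2.138408, h(1.32) = 0.681316
x2 = 1.320000 − 0.681316·(0.440000)/(2.819724) = 1.213685;  |Δ| = 0.106315
h(1.213685) = -0.174900
x3 = 1.213685 − (-0.174900)·(-0.106315)/(-0.856217) = 1.235402;  |Δ| = 0.021717
h(1.235402) = -0.010512
x4 = 1.235402 − (-0.010512)·(0.021717)/(0.164389) = 1.236791;  |Δ| = 0.001389
|x4 − x3| = 0.001389 < 0.01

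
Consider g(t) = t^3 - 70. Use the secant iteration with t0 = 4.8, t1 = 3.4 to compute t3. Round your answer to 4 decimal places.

4.1452

g(4.8) = 40.592000, g(3.4) = -30.696000
t2 = 3.400000 − (-30.696000)·(3.400000 − 4.800000) / (-30.696000 − 40.592000) = 3.400000 − (42.974400)/(-71.288000) = 4.002828
g(4.002828) = -5.864162
t3 = 4.002828 − (-5.864162)·(4.002828 − 3.400000) / (-5.864162 − (-30.696000)) = 4.002828 − (-3.535081)/(24.831838) = 4.145189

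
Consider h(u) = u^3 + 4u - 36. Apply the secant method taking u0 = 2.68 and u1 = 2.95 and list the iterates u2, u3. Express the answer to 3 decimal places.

h(2.68) = -6.03117, h(2.95) = 1.47238
u2 = 2.95000 − 1.47238·(2.95000 − 2.68000) / (1.47238 − (-6.03117)) = 2.95000 − (0.39754)/(7.50354) = 2.89702
h(2.89702) = -0.09804
u3 = 2.89702 − (-0.09804)·(2.89702 − 2.95000) / (-0.09804 − 1.47238) = 2.89702 − (0.00519)/(-1.57042) = 2.90033

2.897, 2.900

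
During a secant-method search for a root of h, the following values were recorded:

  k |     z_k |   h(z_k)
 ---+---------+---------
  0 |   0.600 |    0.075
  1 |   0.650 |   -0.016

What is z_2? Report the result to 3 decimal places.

0.641

z_2 = 0.650 − (-0.016)·(0.650 − 0.600) / (-0.016 − 0.075)
   = 0.650 − (-0.00080)/(-0.09100) = 0.64121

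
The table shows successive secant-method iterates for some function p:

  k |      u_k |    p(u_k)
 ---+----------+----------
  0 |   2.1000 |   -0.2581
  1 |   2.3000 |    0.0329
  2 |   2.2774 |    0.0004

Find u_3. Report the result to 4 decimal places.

u_3 = 2.2774 − 0.0004·(2.2774 − 2.3000) / (0.0004 − 0.0329)
   = 2.2774 − (-0.000009)/(-0.032500) = 2.277122

2.2771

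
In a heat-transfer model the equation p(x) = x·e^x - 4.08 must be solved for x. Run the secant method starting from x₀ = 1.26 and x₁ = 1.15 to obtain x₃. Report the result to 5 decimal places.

1.21310

p(1.26) = 0.3620311, p(1.15) = -0.4480782
x₂ = 1.1500000 − (-0.4480782)·(1.1500000 − 1.2600000) / (-0.4480782 − 0.3620311) = 1.1500000 − (0.0492886)/(-0.8101092) = 1.2108419
p(1.2108419) = -0.0160402
x₃ = 1.2108419 − (-0.0160402)·(1.2108419 − 1.1500000) / (-0.0160402 − (-0.4480782)) = 1.2108419 − (-0.0009759)/(0.4320380) = 1.2131008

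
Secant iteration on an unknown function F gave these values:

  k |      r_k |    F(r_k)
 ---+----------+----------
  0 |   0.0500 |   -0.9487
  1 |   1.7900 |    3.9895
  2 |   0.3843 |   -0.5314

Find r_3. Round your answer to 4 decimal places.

0.5495

r_3 = 0.3843 − (-0.5314)·(0.3843 − 1.7900) / (-0.5314 − 3.9895)
   = 0.3843 − (0.746989)/(-4.520900) = 0.549530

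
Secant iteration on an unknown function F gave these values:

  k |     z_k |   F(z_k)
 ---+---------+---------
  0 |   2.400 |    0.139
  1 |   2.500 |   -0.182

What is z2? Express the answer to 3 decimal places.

z2 = 2.500 − (-0.182)·(2.500 − 2.400) / (-0.182 − 0.139)
   = 2.500 − (-0.01820)/(-0.32100) = 2.44330

2.443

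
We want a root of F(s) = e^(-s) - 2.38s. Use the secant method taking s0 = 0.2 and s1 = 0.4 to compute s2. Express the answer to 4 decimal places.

F(0.2) = 0.342731, F(0.4) = -0.281680
s2 = 0.400000 − (-0.281680)·(0.400000 − 0.200000) / (-0.281680 − 0.342731) = 0.400000 − (-0.056336)/(-0.624411) = 0.309777

0.3098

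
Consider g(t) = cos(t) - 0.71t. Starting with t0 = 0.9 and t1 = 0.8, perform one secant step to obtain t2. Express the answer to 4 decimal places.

0.8881

g(0.9) = -0.017390, g(0.8) = 0.128707
t2 = 0.800000 − 0.128707·(0.800000 − 0.900000) / (0.128707 − (-0.017390)) = 0.800000 − (-0.012871)/(0.146097) = 0.888097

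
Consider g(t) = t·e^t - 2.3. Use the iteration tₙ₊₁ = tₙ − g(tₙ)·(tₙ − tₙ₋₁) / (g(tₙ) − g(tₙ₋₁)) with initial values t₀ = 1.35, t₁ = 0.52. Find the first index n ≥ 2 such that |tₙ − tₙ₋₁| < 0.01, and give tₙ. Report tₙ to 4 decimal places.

n = 5, tₙ = 0.9181

g(1.35) = 2.907524, g(0.52) = -1.425346
t₂ = 0.520000 − (-1.425346)·(-0.830000)/(-4.332870) = 0.793038;  |Δ| = 0.273038
g(0.793038) = -0.547308
t₃ = 0.793038 − (-0.547308)·(0.273038)/(0.878038) = 0.963230;  |Δ| = 0.170193
g(0.963230) = 0.223805
t₄ = 0.963230 − 0.223805·(0.170193)/(0.771112) = 0.913834;  |Δ| = 0.049396
g(0.913834) = -0.021020
t₅ = 0.913834 − (-0.021020)·(-0.049396)/(-0.244824) = 0.918075;  |Δ| = 0.004241
|t₅ − t₄| = 0.004241 < 0.01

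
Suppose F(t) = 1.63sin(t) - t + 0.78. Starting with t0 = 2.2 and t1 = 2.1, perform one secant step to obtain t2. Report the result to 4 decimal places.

2.1460

F(2.2) = -0.102151, F(2.1) = 0.087031
t2 = 2.100000 − 0.087031·(2.100000 − 2.200000) / (0.087031 − (-0.102151)) = 2.100000 − (-0.008703)/(0.189182) = 2.146004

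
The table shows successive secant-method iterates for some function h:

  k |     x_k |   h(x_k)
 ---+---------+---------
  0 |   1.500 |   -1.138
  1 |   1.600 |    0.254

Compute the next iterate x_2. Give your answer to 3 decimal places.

1.582

x_2 = 1.600 − 0.254·(1.600 − 1.500) / (0.254 − (-1.138))
   = 1.600 − (0.02540)/(1.39200) = 1.58175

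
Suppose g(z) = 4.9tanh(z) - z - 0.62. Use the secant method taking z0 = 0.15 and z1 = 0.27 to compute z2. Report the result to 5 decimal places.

g(0.15) = -0.0404633, g(0.27) = 0.4017617
z2 = 0.2700000 − 0.4017617·(0.2700000 − 0.1500000) / (0.4017617 − (-0.0404633)) = 0.2700000 − (0.0482114)/(0.4422250) = 0.1609799

0.16098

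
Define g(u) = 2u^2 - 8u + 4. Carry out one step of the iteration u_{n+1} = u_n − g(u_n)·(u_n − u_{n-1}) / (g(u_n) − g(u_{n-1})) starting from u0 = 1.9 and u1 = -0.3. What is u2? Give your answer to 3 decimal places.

g(1.9) = -3.98000, g(-0.3) = 6.58000
u2 = -0.30000 − 6.58000·(-0.30000 − 1.90000) / (6.58000 − (-3.98000)) = -0.30000 − (-14.47600)/(10.56000) = 1.07083

1.071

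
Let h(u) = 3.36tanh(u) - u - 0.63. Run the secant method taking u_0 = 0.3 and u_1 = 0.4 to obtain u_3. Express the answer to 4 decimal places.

h(0.3) = 0.048810, h(0.4) = 0.246629
u_2 = 0.400000 − 0.246629·(0.400000 − 0.300000) / (0.246629 − 0.048810) = 0.400000 − (0.024663)/(0.197818) = 0.275326
h(0.275326) = -0.002919
u_3 = 0.275326 − (-0.002919)·(0.275326 − 0.400000) / (-0.002919 − 0.246629) = 0.275326 − (0.000364)/(-0.249548) = 0.276784

0.2768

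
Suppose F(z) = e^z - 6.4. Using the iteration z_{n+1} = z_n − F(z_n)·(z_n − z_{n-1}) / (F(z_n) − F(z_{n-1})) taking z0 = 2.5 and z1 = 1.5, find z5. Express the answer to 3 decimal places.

F(2.5) = 5.78249, F(1.5) = -1.91831
z2 = 1.50000 − (-1.91831)·(1.50000 − 2.50000) / (-1.91831 − 5.78249) = 1.50000 − (1.91831)/(-7.70080) = 1.74911
F(1.74911) = -0.65054
z3 = 1.74911 − (-0.65054)·(1.74911 − 1.50000) / (-0.65054 − (-1.91831)) = 1.74911 − (-0.16205)/(1.26777) = 1.87693
F(1.87693) = 0.13343
z4 = 1.87693 − 0.13343·(1.87693 − 1.74911) / (0.13343 − (-0.65054)) = 1.87693 − (0.01706)/(0.78397) = 1.85518
F(1.85518) = -0.00717
z5 = 1.85518 − (-0.00717)·(1.85518 − 1.87693) / (-0.00717 − 0.13343) = 1.85518 − (0.00016)/(-0.14060) = 1.85629

1.856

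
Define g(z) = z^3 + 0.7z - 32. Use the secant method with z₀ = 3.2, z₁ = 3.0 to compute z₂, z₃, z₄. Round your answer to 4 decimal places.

g(3.2) = 3.008000, g(3.0) = -2.900000
z₂ = 3.000000 − (-2.900000)·(3.000000 − 3.200000) / (-2.900000 − 3.008000) = 3.000000 − (0.580000)/(-5.908000) = 3.098172
g(3.098172) = -0.092951
z₃ = 3.098172 − (-0.092951)·(3.098172 − 3.000000) / (-0.092951 − (-2.900000)) = 3.098172 − (-0.009125)/(2.807049) = 3.101423
g(3.101423) = 0.003033
z₄ = 3.101423 − 0.003033·(3.101423 − 3.098172) / (0.003033 − (-0.092951)) = 3.101423 − (0.000010)/(0.095984) = 3.101320

3.0982, 3.1014, 3.1013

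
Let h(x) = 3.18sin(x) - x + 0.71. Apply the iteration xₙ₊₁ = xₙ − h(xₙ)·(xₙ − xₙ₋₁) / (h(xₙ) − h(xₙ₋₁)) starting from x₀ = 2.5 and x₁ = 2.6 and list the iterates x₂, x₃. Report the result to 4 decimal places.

2.5311, 2.5316

h(2.5) = 0.113141, h(2.6) = -0.250706
x₂ = 2.600000 − (-0.250706)·(2.600000 − 2.500000) / (-0.250706 − 0.113141) = 2.600000 − (-0.025071)/(-0.363847) = 2.531096
h(2.531096) = 0.001917
x₃ = 2.531096 − 0.001917·(2.531096 − 2.600000) / (0.001917 − (-0.250706)) = 2.531096 − (-0.000132)/(0.252623) = 2.531619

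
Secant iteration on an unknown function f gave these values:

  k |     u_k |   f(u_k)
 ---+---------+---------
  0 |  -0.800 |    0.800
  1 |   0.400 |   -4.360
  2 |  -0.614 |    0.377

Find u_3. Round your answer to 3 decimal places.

-0.533

u_3 = -0.614 − 0.377·(-0.614 − 0.400) / (0.377 − (-4.360))
   = -0.614 − (-0.38228)/(4.73700) = -0.53330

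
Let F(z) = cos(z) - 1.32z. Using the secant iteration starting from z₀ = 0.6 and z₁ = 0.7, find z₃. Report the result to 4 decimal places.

0.6176

F(0.6) = 0.033336, F(0.7) = -0.159158
z₂ = 0.700000 − (-0.159158)·(0.700000 − 0.600000) / (-0.159158 − 0.033336) = 0.700000 − (-0.015916)/(-0.192493) = 0.617318
F(0.617318) = 0.000574
z₃ = 0.617318 − 0.000574·(0.617318 − 0.700000) / (0.000574 − (-0.159158)) = 0.617318 − (-0.000048)/(0.159732) = 0.617615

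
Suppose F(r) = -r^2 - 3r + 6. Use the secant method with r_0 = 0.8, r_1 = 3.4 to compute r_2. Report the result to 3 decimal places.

1.211

F(0.8) = 2.96000, F(3.4) = -15.76000
r_2 = 3.40000 − (-15.76000)·(3.40000 − 0.80000) / (-15.76000 − 2.96000) = 3.40000 − (-40.97600)/(-18.72000) = 1.21111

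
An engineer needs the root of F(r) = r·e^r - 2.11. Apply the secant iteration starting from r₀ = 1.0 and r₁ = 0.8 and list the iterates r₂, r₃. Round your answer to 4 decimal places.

0.8703, 0.8779

F(1.0) = 0.608282, F(0.8) = -0.329567
r₂ = 0.800000 − (-0.329567)·(0.800000 − 1.000000) / (-0.329567 − 0.608282) = 0.800000 − (0.065913)/(-0.937849) = 0.870282
F(0.870282) = -0.032131
r₃ = 0.870282 − (-0.032131)·(0.870282 − 0.800000) / (-0.032131 − (-0.329567)) = 0.870282 − (-0.002258)/(0.297437) = 0.877874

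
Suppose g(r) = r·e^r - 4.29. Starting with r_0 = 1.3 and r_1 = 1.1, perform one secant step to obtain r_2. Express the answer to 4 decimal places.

g(1.3) = 0.480086, g(1.1) = -0.985417
r_2 = 1.100000 − (-0.985417)·(1.100000 − 1.300000) / (-0.985417 − 0.480086) = 1.100000 − (0.197083)/(-1.465503) = 1.234482

1.2345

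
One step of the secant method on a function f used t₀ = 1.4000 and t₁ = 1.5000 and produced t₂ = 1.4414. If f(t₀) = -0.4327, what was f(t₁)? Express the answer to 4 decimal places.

0.6125

The secant line through (1.4000, -0.4327) and (1.5000, f(t₁)) crosses zero at t₂ = 1.4414.
So (1.4000, -0.4327), (1.5000, f(t₁)), (1.4414, 0) are collinear:
f(t₁) = -0.4327 · (1.5000 − 1.4414) / (1.4000 − 1.4414) = -0.4327 · (0.058600)/(-0.041400) = 0.612469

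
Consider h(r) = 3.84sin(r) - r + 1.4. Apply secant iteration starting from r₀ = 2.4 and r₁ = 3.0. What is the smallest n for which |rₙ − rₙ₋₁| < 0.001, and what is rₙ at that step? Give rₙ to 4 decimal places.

h(2.4) = 1.593779, h(3.0) = -1.058099
r₂ = 3.000000 − (-1.058099)·(0.600000)/(-2.651878) = 2.760600;  |Δ| = 0.239400
h(2.760600) = 0.067274
r₃ = 2.760600 − 0.067274·(-0.239400)/(1.125373) = 2.774911;  |Δ| = 0.014311
h(2.774911) = 0.001804
r₄ = 2.774911 − 0.001804·(0.014311)/(-0.065470) = 2.775305;  |Δ| = 0.000394
|r₄ − r₃| = 0.000394 < 0.001

n = 4, rₙ = 2.7753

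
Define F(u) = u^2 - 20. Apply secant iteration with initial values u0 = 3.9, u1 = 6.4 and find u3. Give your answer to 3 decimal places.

4.453

F(3.9) = -4.79000, F(6.4) = 20.96000
u2 = 6.40000 − 20.96000·(6.40000 − 3.90000) / (20.96000 − (-4.79000)) = 6.40000 − (52.40000)/(25.75000) = 4.36505
F(4.36505) = -0.94635
u3 = 4.36505 − (-0.94635)·(4.36505 − 6.40000) / (-0.94635 − 20.96000) = 4.36505 − (1.92578)/(-21.90635) = 4.45296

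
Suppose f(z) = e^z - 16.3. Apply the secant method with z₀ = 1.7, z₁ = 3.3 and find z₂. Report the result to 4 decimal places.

2.5005

f(1.7) = -10.826053, f(3.3) = 10.812639
z₂ = 3.300000 − 10.812639·(3.300000 − 1.700000) / (10.812639 − (-10.826053)) = 3.300000 − (17.300222)/(21.638692) = 2.500496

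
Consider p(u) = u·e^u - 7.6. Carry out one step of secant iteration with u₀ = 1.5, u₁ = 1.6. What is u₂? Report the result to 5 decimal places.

p(1.5) = -0.8774664, p(1.6) = 0.3248519
u₂ = 1.6000000 − 0.3248519·(1.6000000 − 1.5000000) / (0.3248519 − (-0.8774664)) = 1.6000000 − (0.0324852)/(1.2023183) = 1.5729812

1.57298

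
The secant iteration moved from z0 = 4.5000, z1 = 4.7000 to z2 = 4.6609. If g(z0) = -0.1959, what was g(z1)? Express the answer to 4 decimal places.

The secant line through (4.5000, -0.1959) and (4.7000, g(z1)) crosses zero at z2 = 4.6609.
So (4.5000, -0.1959), (4.7000, g(z1)), (4.6609, 0) are collinear:
g(z1) = -0.1959 · (4.7000 − 4.6609) / (4.5000 − 4.6609) = -0.1959 · (0.039100)/(-0.160900) = 0.047605

0.0476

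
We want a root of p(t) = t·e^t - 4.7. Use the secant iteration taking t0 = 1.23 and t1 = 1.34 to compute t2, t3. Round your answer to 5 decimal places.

1.28950, 1.29157

p(1.23) = -0.4918877, p(1.34) = 0.4175183
t2 = 1.3400000 − 0.4175183·(1.3400000 − 1.2300000) / (0.4175183 − (-0.4918877)) = 1.3400000 − (0.0459270)/(0.9094060) = 1.2894978
p(1.2894978) = -0.0178818
t3 = 1.2894978 − (-0.0178818)·(1.2894978 − 1.3400000) / (-0.0178818 − 0.4175183) = 1.2894978 − (0.0009031)/(-0.4354001) = 1.2915719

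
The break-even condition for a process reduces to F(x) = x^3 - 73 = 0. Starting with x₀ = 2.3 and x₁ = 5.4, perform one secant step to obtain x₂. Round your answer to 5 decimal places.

F(2.3) = -60.8330000, F(5.4) = 84.4640000
x₂ = 5.4000000 − 84.4640000·(5.4000000 − 2.3000000) / (84.4640000 − (-60.8330000)) = 5.4000000 − (261.8384000)/(145.2970000) = 3.5979091

3.59791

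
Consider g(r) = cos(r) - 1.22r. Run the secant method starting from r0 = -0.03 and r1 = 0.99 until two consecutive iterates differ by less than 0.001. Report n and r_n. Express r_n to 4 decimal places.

g(-0.03) = 1.036150, g(0.99) = -0.659110
r2 = 0.990000 − (-0.659110)·(1.020000)/(-1.695260) = 0.593428;  |Δ| = 0.396572
g(0.593428) = 0.105046
r3 = 0.593428 − 0.105046·(-0.396572)/(0.764156) = 0.647944;  |Δ| = 0.054515
g(0.647944) = 0.006835
r4 = 0.647944 − 0.006835·(0.054515)/(-0.098211) = 0.651738;  |Δ| = 0.003794
g(0.651738) = -0.000089
r5 = 0.651738 − (-0.000089)·(0.003794)/(-0.006925) = 0.651689;  |Δ| = 0.000049
|r5 − r4| = 0.000049 < 0.001

n = 5, r_n = 0.6517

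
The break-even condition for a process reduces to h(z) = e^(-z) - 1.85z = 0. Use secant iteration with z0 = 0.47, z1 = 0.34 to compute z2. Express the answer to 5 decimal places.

h(0.47) = -0.2444977, h(0.34) = 0.0827703
z2 = 0.3400000 − 0.0827703·(0.3400000 − 0.4700000) / (0.0827703 − (-0.2444977)) = 0.3400000 − (-0.0107601)/(0.3272681) = 0.3728787

0.37288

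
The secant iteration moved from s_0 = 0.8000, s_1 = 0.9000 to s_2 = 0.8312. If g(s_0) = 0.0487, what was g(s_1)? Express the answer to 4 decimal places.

The secant line through (0.8000, 0.0487) and (0.9000, g(s_1)) crosses zero at s_2 = 0.8312.
So (0.8000, 0.0487), (0.9000, g(s_1)), (0.8312, 0) are collinear:
g(s_1) = 0.0487 · (0.9000 − 0.8312) / (0.8000 − 0.8312) = 0.0487 · (0.068800)/(-0.031200) = -0.107390

-0.1074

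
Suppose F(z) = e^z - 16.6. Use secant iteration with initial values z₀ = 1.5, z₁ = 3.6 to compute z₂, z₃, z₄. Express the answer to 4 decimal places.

2.2924, 2.6206, 2.8644

F(1.5) = -12.118311, F(3.6) = 19.998234
z₂ = 3.600000 − 19.998234·(3.600000 − 1.500000) / (19.998234 − (-12.118311)) = 3.600000 − (41.996292)/(32.116545) = 2.292378
F(2.292378) = -6.701549
z₃ = 2.292378 − (-6.701549)·(2.292378 − 3.600000) / (-6.701549 − 19.998234) = 2.292378 − (8.763091)/(-26.699783) = 2.620587
F(2.620587) = -2.856217
z₄ = 2.620587 − (-2.856217)·(2.620587 − 2.292378) / (-2.856217 − (-6.701549)) = 2.620587 − (-0.937434)/(3.845332) = 2.864372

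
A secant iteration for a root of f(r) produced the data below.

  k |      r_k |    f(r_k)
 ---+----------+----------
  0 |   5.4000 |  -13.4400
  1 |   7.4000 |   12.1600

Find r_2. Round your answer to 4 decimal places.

6.4500

r_2 = 7.4000 − 12.1600·(7.4000 − 5.4000) / (12.1600 − (-13.4400))
   = 7.4000 − (24.320000)/(25.600000) = 6.450000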